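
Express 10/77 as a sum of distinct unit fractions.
1/8 + 1/206 + 1/63448

Greedy algorithm:
10/77: ceiling(77/10) = 8, use 1/8
3/616: ceiling(616/3) = 206, use 1/206
1/63448: ceiling(63448/1) = 63448, use 1/63448
Result: 10/77 = 1/8 + 1/206 + 1/63448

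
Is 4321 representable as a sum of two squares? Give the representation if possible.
15² + 64² (a=15, b=64)

Factorization: 4321 = 29 × 149
By Fermat: n is sum of two squares iff every prime p ≡ 3 (mod 4) appears to even power.
All primes ≡ 3 (mod 4) appear to even power.
Search a = 0, 1, 2, … for 4321 - a² a perfect square: first hit at a = 15: 4321 - 225 = 4096 = 64².
4321 = 15² + 64² = 225 + 4096 ✓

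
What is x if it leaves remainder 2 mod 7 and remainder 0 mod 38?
114

Using Chinese Remainder Theorem:
M = 7 × 38 = 266
M1 = 38, M2 = 7
y1 = 38^(-1) mod 7 = 5
y2 = 7^(-1) mod 38 = 11
x = (2×38×5 + 0×7×11) mod 266 = 114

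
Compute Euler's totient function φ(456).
144

456 = 2^3 × 3 × 19
φ(n) = n × ∏(1 - 1/p) for each prime p dividing n
φ(456) = 456 × (1 - 1/2) × (1 - 1/3) × (1 - 1/19) = 144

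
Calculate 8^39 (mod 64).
0

Repeated squaring. Binary of 39 = 100111.
8^1 ≡ 8 (mod 64); 8^2 ≡ 0 (mod 64); 8^4 ≡ 0 (mod 64); 8^8 ≡ 0 (mod 64); 8^16 ≡ 0 (mod 64); 8^32 ≡ 0 (mod 64)
8^39 = 8^1 × 8^2 × 8^4 × 8^32 ≡ 0 (mod 64)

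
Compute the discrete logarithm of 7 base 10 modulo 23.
21

Baby-step giant-step with step n = ⌈√23⌉ = 5.
Baby steps 10^j mod 23 (j:value) for j=0..4: 0:1, 1:10, 2:8, 3:11, 4:18.
Giant-step multiplier: 10^(-5) ≡ 10^(22-5) = 10^17 ≡ 17 (mod 23).
Giant steps γ_i = 7·17^i mod 23: γ_0=7, γ_1=4, γ_2=22, γ_3=6, γ_4=10 (in table at j=1).
x = i·n + j = 4·5 + 1 = 21.
Check: 10^21 ≡ 7 (mod 23).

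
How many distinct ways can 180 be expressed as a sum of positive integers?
684957390936

p(n) counts ways to write n as a sum of positive integers (order ignored).
Euler's pentagonal recurrence: p(k) = p(k-1) + p(k-2) - p(k-5) - p(k-7) + p(k-12) + p(k-15) - ... (offsets j(3j∓1)/2, signs ++--, p(0)=1, p(<0)=0).
DP table for k = 0..179: p(0)=1, p(1)=1, p(2)=2, p(3)=3, p(4)=5, p(5)=7, p(6)=11, p(7)=15, p(8)=22, p(9)=30, p(10)=42, p(11)=56, p(12)=77, p(13)=101, p(14)=135, p(15)=176, p(16)=231, p(17)=297, p(18)=385, p(19)=490, p(20)=627, p(21)=792, p(22)=1002, p(23)=1255, p(24)=1575, p(25)=1958, p(26)=2436, p(27)=3010, p(28)=3718, p(29)=4565, p(30)=5604, p(31)=6842, p(32)=8349, p(33)=10143, p(34)=12310, p(35)=14883, p(36)=17977, p(37)=21637, p(38)=26015, p(39)=31185, p(40)=37338, p(41)=44583, p(42)=53174, p(43)=63261, p(44)=75175, p(45)=89134, p(46)=105558, p(47)=124754, p(48)=147273, p(49)=173525, p(50)=204226, p(51)=239943, p(52)=281589, p(53)=329931, p(54)=386155, p(55)=451276, p(56)=526823, p(57)=614154, p(58)=715220, p(59)=831820, p(60)=966467, p(61)=1121505, p(62)=1300156, p(63)=1505499, p(64)=1741630, p(65)=2012558, p(66)=2323520, p(67)=2679689, p(68)=3087735, p(69)=3554345, p(70)=4087968, p(71)=4697205, p(72)=5392783, p(73)=6185689, p(74)=7089500, p(75)=8118264, p(76)=9289091, p(77)=10619863, p(78)=12132164, p(79)=13848650, p(80)=15796476, p(81)=18004327, p(82)=20506255, p(83)=23338469, p(84)=26543660, p(85)=30167357, p(86)=34262962, p(87)=38887673, p(88)=44108109, p(89)=49995925, p(90)=56634173, p(91)=64112359, p(92)=72533807, p(93)=82010177, p(94)=92669720, p(95)=104651419, p(96)=118114304, p(97)=133230930, p(98)=150198136, p(99)=169229875, p(100)=190569292, p(101)=214481126, p(102)=241265379, p(103)=271248950, p(104)=304801365, p(105)=342325709, p(106)=384276336, p(107)=431149389, p(108)=483502844, p(109)=541946240, p(110)=607163746, p(111)=679903203, p(112)=761002156, p(113)=851376628, p(114)=952050665, p(115)=1064144451, p(116)=1188908248, p(117)=1327710076, p(118)=1482074143, p(119)=1653668665, p(120)=1844349560, p(121)=2056148051, p(122)=2291320912, p(123)=2552338241, p(124)=2841940500, p(125)=3163127352, p(126)=3519222692, p(127)=3913864295, p(128)=4351078600, p(129)=4835271870, p(130)=5371315400, p(131)=5964539504, p(132)=6620830889, p(133)=7346629512, p(134)=8149040695, p(135)=9035836076, p(136)=10015581680, p(137)=11097645016, p(138)=12292341831, p(139)=13610949895, p(140)=15065878135, p(141)=16670689208, p(142)=18440293320, p(143)=20390982757, p(144)=22540654445, p(145)=24908858009, p(146)=27517052599, p(147)=30388671978, p(148)=33549419497, p(149)=37027355200, p(150)=40853235313, p(151)=45060624582, p(152)=49686288421, p(153)=54770336324, p(154)=60356673280, p(155)=66493182097, p(156)=73232243759, p(157)=80630964769, p(158)=88751778802, p(159)=97662728555, p(160)=107438159466, p(161)=118159068427, p(162)=129913904637, p(163)=142798995930, p(164)=156919475295, p(165)=172389800255, p(166)=189334822579, p(167)=207890420102, p(168)=228204732751, p(169)=250438925115, p(170)=274768617130, p(171)=301384802048, p(172)=330495499613, p(173)=362326859895, p(174)=397125074750, p(175)=435157697830, p(176)=476715857290, p(177)=522115831195, p(178)=571701605655, p(179)=625846753120.
Final step: p(180) = p(179) + p(178) - p(175) - p(173) + p(168) + p(165) - p(158) - p(154) + p(145) + p(140) - p(129) - p(123) + p(110) + p(103) - p(88) - p(80) + p(63) + p(54) - p(35) - p(25) + p(4)
= 625846753120 + 571701605655 - 435157697830 - 362326859895 + 228204732751 + 172389800255 - 88751778802 - 60356673280 + 24908858009 + 15065878135 - 4835271870 - 2552338241 + 607163746 + 271248950 - 44108109 - 15796476 + 1505499 + 386155 - 14883 - 1958 + 5
= 684957390936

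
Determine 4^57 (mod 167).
87

Repeated squaring. Binary of 57 = 111001.
4^1 ≡ 4 (mod 167); 4^2 ≡ 16 (mod 167); 4^4 ≡ 89 (mod 167); 4^8 ≡ 72 (mod 167); 4^16 ≡ 7 (mod 167); 4^32 ≡ 49 (mod 167)
4^57 = 4^1 × 4^8 × 4^16 × 4^32 ≡ 87 (mod 167)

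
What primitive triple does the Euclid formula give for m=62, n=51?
(1243, 6324, 6445)

Euclid's formula: a = m² - n², b = 2mn, c = m² + n²
m = 62, n = 51
a = 62² - 51² = 3844 - 2601 = 1243
b = 2 × 62 × 51 = 6324
c = 62² + 51² = 3844 + 2601 = 6445
Verification: 1243² + 6324² = 1545049 + 39992976 = 41538025 = 6445² ✓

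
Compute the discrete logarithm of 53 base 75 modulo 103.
77

Baby-step giant-step with step n = ⌈√103⌉ = 11.
Baby steps 75^j mod 103 (j:value) for j=0..10: 0:1, 1:75, 2:63, 3:90, 4:55, 5:5, 6:66, 7:6, 8:38, 9:69, 10:25.
Giant-step multiplier: 75^(-11) ≡ 75^(102-11) = 75^91 ≡ 54 (mod 103).
Giant steps γ_i = 53·54^i mod 103: γ_0=53, γ_1=81, γ_2=48, γ_3=17, γ_4=94, γ_5=29, γ_6=21, γ_7=1 (in table at j=0).
x = i·n + j = 7·11 + 0 = 77.
Check: 75^77 ≡ 53 (mod 103).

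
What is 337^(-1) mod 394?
235

gcd(337, 394) = 1, so the inverse exists.
Extended Euclidean algorithm on (394, 337):
394 = 1 × 337 + 57  ⟹  57 = (1)·394 + (-1)·337
337 = 5 × 57 + 52  ⟹  52 = (-5)·394 + (6)·337
57 = 1 × 52 + 5  ⟹  5 = (6)·394 + (-7)·337
52 = 10 × 5 + 2  ⟹  2 = (-65)·394 + (76)·337
5 = 2 × 2 + 1  ⟹  1 = (136)·394 + (-159)·337
So (-159)·337 ≡ 1 (mod 394), i.e. 337^(-1) ≡ -159 ≡ 235 (mod 394).
Check: 337 × 235 = 79195 ≡ 1 (mod 394)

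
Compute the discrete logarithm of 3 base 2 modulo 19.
13

Baby-step giant-step with step n = ⌈√19⌉ = 5.
Baby steps 2^j mod 19 (j:value) for j=0..4: 0:1, 1:2, 2:4, 3:8, 4:16.
Giant-step multiplier: 2^(-5) ≡ 2^(18-5) = 2^13 ≡ 3 (mod 19).
Giant steps γ_i = 3·3^i mod 19: γ_0=3, γ_1=9, γ_2=8 (in table at j=3).
x = i·n + j = 2·5 + 3 = 13.
Check: 2^13 ≡ 3 (mod 19).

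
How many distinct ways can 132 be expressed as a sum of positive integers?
6620830889

p(n) counts ways to write n as a sum of positive integers (order ignored).
Euler's pentagonal recurrence: p(k) = p(k-1) + p(k-2) - p(k-5) - p(k-7) + p(k-12) + p(k-15) - ... (offsets j(3j∓1)/2, signs ++--, p(0)=1, p(<0)=0).
DP table for k = 0..131: p(0)=1, p(1)=1, p(2)=2, p(3)=3, p(4)=5, p(5)=7, p(6)=11, p(7)=15, p(8)=22, p(9)=30, p(10)=42, p(11)=56, p(12)=77, p(13)=101, p(14)=135, p(15)=176, p(16)=231, p(17)=297, p(18)=385, p(19)=490, p(20)=627, p(21)=792, p(22)=1002, p(23)=1255, p(24)=1575, p(25)=1958, p(26)=2436, p(27)=3010, p(28)=3718, p(29)=4565, p(30)=5604, p(31)=6842, p(32)=8349, p(33)=10143, p(34)=12310, p(35)=14883, p(36)=17977, p(37)=21637, p(38)=26015, p(39)=31185, p(40)=37338, p(41)=44583, p(42)=53174, p(43)=63261, p(44)=75175, p(45)=89134, p(46)=105558, p(47)=124754, p(48)=147273, p(49)=173525, p(50)=204226, p(51)=239943, p(52)=281589, p(53)=329931, p(54)=386155, p(55)=451276, p(56)=526823, p(57)=614154, p(58)=715220, p(59)=831820, p(60)=966467, p(61)=1121505, p(62)=1300156, p(63)=1505499, p(64)=1741630, p(65)=2012558, p(66)=2323520, p(67)=2679689, p(68)=3087735, p(69)=3554345, p(70)=4087968, p(71)=4697205, p(72)=5392783, p(73)=6185689, p(74)=7089500, p(75)=8118264, p(76)=9289091, p(77)=10619863, p(78)=12132164, p(79)=13848650, p(80)=15796476, p(81)=18004327, p(82)=20506255, p(83)=23338469, p(84)=26543660, p(85)=30167357, p(86)=34262962, p(87)=38887673, p(88)=44108109, p(89)=49995925, p(90)=56634173, p(91)=64112359, p(92)=72533807, p(93)=82010177, p(94)=92669720, p(95)=104651419, p(96)=118114304, p(97)=133230930, p(98)=150198136, p(99)=169229875, p(100)=190569292, p(101)=214481126, p(102)=241265379, p(103)=271248950, p(104)=304801365, p(105)=342325709, p(106)=384276336, p(107)=431149389, p(108)=483502844, p(109)=541946240, p(110)=607163746, p(111)=679903203, p(112)=761002156, p(113)=851376628, p(114)=952050665, p(115)=1064144451, p(116)=1188908248, p(117)=1327710076, p(118)=1482074143, p(119)=1653668665, p(120)=1844349560, p(121)=2056148051, p(122)=2291320912, p(123)=2552338241, p(124)=2841940500, p(125)=3163127352, p(126)=3519222692, p(127)=3913864295, p(128)=4351078600, p(129)=4835271870, p(130)=5371315400, p(131)=5964539504.
Final step: p(132) = p(131) + p(130) - p(127) - p(125) + p(120) + p(117) - p(110) - p(106) + p(97) + p(92) - p(81) - p(75) + p(62) + p(55) - p(40) - p(32) + p(15) + p(6)
= 5964539504 + 5371315400 - 3913864295 - 3163127352 + 1844349560 + 1327710076 - 607163746 - 384276336 + 133230930 + 72533807 - 18004327 - 8118264 + 1300156 + 451276 - 37338 - 8349 + 176 + 11
= 6620830889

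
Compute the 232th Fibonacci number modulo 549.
528

Matrix identity: Q^n = [[F_(n+1), F_n], [F_n, F_(n-1)]] with Q = [[1,1],[1,0]].
n = 232 = 11101000₂. Square-and-multiply, entries mod 549:
Q^1 = [[1,1],[1,0]]
Q^3 = (Q^1)²·Q = [[3,2],[2,1]]
Q^7 = (Q^3)²·Q = [[21,13],[13,8]]
Q^14 = (Q^7)² = [[61,377],[377,233]]
Q^29 = (Q^14)²·Q = [[305,365],[365,489]]
Q^58 = (Q^29)² = [[62,487],[487,124]]
Q^116 = (Q^58)² = [[2,546],[546,5]]
Q^232 = (Q^116)² = [[13,528],[528,34]]
F_232 mod 549 = Q^232[0][1] = 528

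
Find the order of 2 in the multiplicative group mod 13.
12

13 is prime, so ord(2) divides φ(13) = 12.
Divisors of 12: 1, 2, 3, 4, 6, 12.
Repeated squaring: 2^1 ≡ 2, 2^2 ≡ 4, 2^4 ≡ 3, 2^8 ≡ 9 (mod 13).
Test 2^d mod 13 for each divisor d in increasing order:
2^1 ≡ 2
2^2 ≡ 4
2^3 = 2^2·2^1 ≡ 8
2^4 ≡ 3
2^6 = 2^4·2^2 ≡ 12
2^12 = 2^8·2^4 ≡ 1  ← first divisor giving 1
The order is 12.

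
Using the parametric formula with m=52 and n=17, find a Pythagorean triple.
(2415, 1768, 2993)

Euclid's formula: a = m² - n², b = 2mn, c = m² + n²
m = 52, n = 17
a = 52² - 17² = 2704 - 289 = 2415
b = 2 × 52 × 17 = 1768
c = 52² + 17² = 2704 + 289 = 2993
Verification: 2415² + 1768² = 5832225 + 3125824 = 8958049 = 2993² ✓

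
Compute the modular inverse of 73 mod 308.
173

gcd(73, 308) = 1, so the inverse exists.
Extended Euclidean algorithm on (308, 73):
308 = 4 × 73 + 16  ⟹  16 = (1)·308 + (-4)·73
73 = 4 × 16 + 9  ⟹  9 = (-4)·308 + (17)·73
16 = 1 × 9 + 7  ⟹  7 = (5)·308 + (-21)·73
9 = 1 × 7 + 2  ⟹  2 = (-9)·308 + (38)·73
7 = 3 × 2 + 1  ⟹  1 = (32)·308 + (-135)·73
So (-135)·73 ≡ 1 (mod 308), i.e. 73^(-1) ≡ -135 ≡ 173 (mod 308).
Check: 73 × 173 = 12629 ≡ 1 (mod 308)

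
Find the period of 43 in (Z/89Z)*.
88

89 is prime, so ord(43) divides φ(89) = 88.
Divisors of 88: 1, 2, 4, 8, 11, 22, 44, 88.
Repeated squaring: 43^1 ≡ 43, 43^2 ≡ 69, 43^4 ≡ 44, 43^8 ≡ 67, 43^16 ≡ 39, 43^32 ≡ 8, 43^64 ≡ 64 (mod 89).
Test 43^d mod 89 for each divisor d in increasing order:
43^1 ≡ 43
43^2 ≡ 69
43^4 ≡ 44
43^8 ≡ 67
43^11 = 43^8·43^2·43^1 ≡ 52
43^22 = 43^16·43^4·43^2 ≡ 34
43^44 = 43^32·43^8·43^4 ≡ 88
43^88 = 43^64·43^16·43^8 ≡ 1  ← first divisor giving 1
The order is 88.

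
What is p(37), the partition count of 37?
21637

p(n) counts ways to write n as a sum of positive integers (order ignored).
Euler's pentagonal recurrence: p(k) = p(k-1) + p(k-2) - p(k-5) - p(k-7) + p(k-12) + p(k-15) - ... (offsets j(3j∓1)/2, signs ++--, p(0)=1, p(<0)=0).
DP table for k = 0..36: p(0)=1, p(1)=1, p(2)=2, p(3)=3, p(4)=5, p(5)=7, p(6)=11, p(7)=15, p(8)=22, p(9)=30, p(10)=42, p(11)=56, p(12)=77, p(13)=101, p(14)=135, p(15)=176, p(16)=231, p(17)=297, p(18)=385, p(19)=490, p(20)=627, p(21)=792, p(22)=1002, p(23)=1255, p(24)=1575, p(25)=1958, p(26)=2436, p(27)=3010, p(28)=3718, p(29)=4565, p(30)=5604, p(31)=6842, p(32)=8349, p(33)=10143, p(34)=12310, p(35)=14883, p(36)=17977.
Final step: p(37) = p(36) + p(35) - p(32) - p(30) + p(25) + p(22) - p(15) - p(11) + p(2)
= 17977 + 14883 - 8349 - 5604 + 1958 + 1002 - 176 - 56 + 2
= 21637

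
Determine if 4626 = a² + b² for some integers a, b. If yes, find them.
45² + 51² (a=45, b=51)

Factorization: 4626 = 2 × 3^2 × 257
By Fermat: n is sum of two squares iff every prime p ≡ 3 (mod 4) appears to even power.
All primes ≡ 3 (mod 4) appear to even power.
Search a = 0, 1, 2, … for 4626 - a² a perfect square: first hit at a = 45: 4626 - 2025 = 2601 = 51².
4626 = 45² + 51² = 2025 + 2601 ✓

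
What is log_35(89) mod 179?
36

Baby-step giant-step with step n = ⌈√179⌉ = 14.
Baby steps 35^j mod 179 (j:value) for j=0..13: 0:1, 1:35, 2:151, 3:94, 4:68, 5:53, 6:65, 7:127, 8:149, 9:24, 10:124, 11:44, 12:108, 13:21.
Giant-step multiplier: 35^(-14) ≡ 35^(178-14) = 35^164 ≡ 66 (mod 179).
Giant steps γ_i = 89·66^i mod 179: γ_0=89, γ_1=146, γ_2=149 (in table at j=8).
x = i·n + j = 2·14 + 8 = 36.
Check: 35^36 ≡ 89 (mod 179).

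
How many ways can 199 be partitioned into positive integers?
3646072432125

p(n) counts ways to write n as a sum of positive integers (order ignored).
Euler's pentagonal recurrence: p(k) = p(k-1) + p(k-2) - p(k-5) - p(k-7) + p(k-12) + p(k-15) - ... (offsets j(3j∓1)/2, signs ++--, p(0)=1, p(<0)=0).
DP table for k = 0..198: p(0)=1, p(1)=1, p(2)=2, p(3)=3, p(4)=5, p(5)=7, p(6)=11, p(7)=15, p(8)=22, p(9)=30, p(10)=42, p(11)=56, p(12)=77, p(13)=101, p(14)=135, p(15)=176, p(16)=231, p(17)=297, p(18)=385, p(19)=490, p(20)=627, p(21)=792, p(22)=1002, p(23)=1255, p(24)=1575, p(25)=1958, p(26)=2436, p(27)=3010, p(28)=3718, p(29)=4565, p(30)=5604, p(31)=6842, p(32)=8349, p(33)=10143, p(34)=12310, p(35)=14883, p(36)=17977, p(37)=21637, p(38)=26015, p(39)=31185, p(40)=37338, p(41)=44583, p(42)=53174, p(43)=63261, p(44)=75175, p(45)=89134, p(46)=105558, p(47)=124754, p(48)=147273, p(49)=173525, p(50)=204226, p(51)=239943, p(52)=281589, p(53)=329931, p(54)=386155, p(55)=451276, p(56)=526823, p(57)=614154, p(58)=715220, p(59)=831820, p(60)=966467, p(61)=1121505, p(62)=1300156, p(63)=1505499, p(64)=1741630, p(65)=2012558, p(66)=2323520, p(67)=2679689, p(68)=3087735, p(69)=3554345, p(70)=4087968, p(71)=4697205, p(72)=5392783, p(73)=6185689, p(74)=7089500, p(75)=8118264, p(76)=9289091, p(77)=10619863, p(78)=12132164, p(79)=13848650, p(80)=15796476, p(81)=18004327, p(82)=20506255, p(83)=23338469, p(84)=26543660, p(85)=30167357, p(86)=34262962, p(87)=38887673, p(88)=44108109, p(89)=49995925, p(90)=56634173, p(91)=64112359, p(92)=72533807, p(93)=82010177, p(94)=92669720, p(95)=104651419, p(96)=118114304, p(97)=133230930, p(98)=150198136, p(99)=169229875, p(100)=190569292, p(101)=214481126, p(102)=241265379, p(103)=271248950, p(104)=304801365, p(105)=342325709, p(106)=384276336, p(107)=431149389, p(108)=483502844, p(109)=541946240, p(110)=607163746, p(111)=679903203, p(112)=761002156, p(113)=851376628, p(114)=952050665, p(115)=1064144451, p(116)=1188908248, p(117)=1327710076, p(118)=1482074143, p(119)=1653668665, p(120)=1844349560, p(121)=2056148051, p(122)=2291320912, p(123)=2552338241, p(124)=2841940500, p(125)=3163127352, p(126)=3519222692, p(127)=3913864295, p(128)=4351078600, p(129)=4835271870, p(130)=5371315400, p(131)=5964539504, p(132)=6620830889, p(133)=7346629512, p(134)=8149040695, p(135)=9035836076, p(136)=10015581680, p(137)=11097645016, p(138)=12292341831, p(139)=13610949895, p(140)=15065878135, p(141)=16670689208, p(142)=18440293320, p(143)=20390982757, p(144)=22540654445, p(145)=24908858009, p(146)=27517052599, p(147)=30388671978, p(148)=33549419497, p(149)=37027355200, p(150)=40853235313, p(151)=45060624582, p(152)=49686288421, p(153)=54770336324, p(154)=60356673280, p(155)=66493182097, p(156)=73232243759, p(157)=80630964769, p(158)=88751778802, p(159)=97662728555, p(160)=107438159466, p(161)=118159068427, p(162)=129913904637, p(163)=142798995930, p(164)=156919475295, p(165)=172389800255, p(166)=189334822579, p(167)=207890420102, p(168)=228204732751, p(169)=250438925115, p(170)=274768617130, p(171)=301384802048, p(172)=330495499613, p(173)=362326859895, p(174)=397125074750, p(175)=435157697830, p(176)=476715857290, p(177)=522115831195, p(178)=571701605655, p(179)=625846753120, p(180)=684957390936, p(181)=749474411781, p(182)=819876908323, p(183)=896684817527, p(184)=980462880430, p(185)=1071823774337, p(186)=1171432692373, p(187)=1280011042268, p(188)=1398341745571, p(189)=1527273599625, p(190)=1667727404093, p(191)=1820701100652, p(192)=1987276856363, p(193)=2168627105469, p(194)=2366022741845, p(195)=2580840212973, p(196)=2814570987591, p(197)=3068829878530, p(198)=3345365983698.
Final step: p(199) = p(198) + p(197) - p(194) - p(192) + p(187) + p(184) - p(177) - p(173) + p(164) + p(159) - p(148) - p(142) + p(129) + p(122) - p(107) - p(99) + p(82) + p(73) - p(54) - p(44) + p(23) + p(12)
= 3345365983698 + 3068829878530 - 2366022741845 - 1987276856363 + 1280011042268 + 980462880430 - 522115831195 - 362326859895 + 156919475295 + 97662728555 - 33549419497 - 18440293320 + 4835271870 + 2291320912 - 431149389 - 169229875 + 20506255 + 6185689 - 386155 - 75175 + 1255 + 77
= 3646072432125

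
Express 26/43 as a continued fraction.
[0; 1, 1, 1, 1, 8]

Euclidean algorithm steps:
26 = 0 × 43 + 26
43 = 1 × 26 + 17
26 = 1 × 17 + 9
17 = 1 × 9 + 8
9 = 1 × 8 + 1
8 = 8 × 1 + 0
Continued fraction: [0; 1, 1, 1, 1, 8]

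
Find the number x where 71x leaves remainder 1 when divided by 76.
15

gcd(71, 76) = 1, so the inverse exists.
Extended Euclidean algorithm on (76, 71):
76 = 1 × 71 + 5  ⟹  5 = (1)·76 + (-1)·71
71 = 14 × 5 + 1  ⟹  1 = (-14)·76 + (15)·71
So (15)·71 ≡ 1 (mod 76), i.e. 71^(-1) ≡ 15 (mod 76).
Check: 71 × 15 = 1065 ≡ 1 (mod 76)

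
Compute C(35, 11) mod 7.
0

Using Lucas' theorem:
Write n=35 and k=11 in base 7:
n in base 7: [5, 0]
k in base 7: [1, 4]
C(35,11) mod 7 = ∏ C(n_i, k_i) mod 7
Digit binomials (mod 7): C(5,1) = 5; C(0,4) = 0 (k_i > n_i)
Product: 5 × 0 = 0 ≡ 0 (mod 7)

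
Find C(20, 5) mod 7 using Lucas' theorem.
6

Using Lucas' theorem:
Write n=20 and k=5 in base 7:
n in base 7: [2, 6]
k in base 7: [0, 5]
C(20,5) mod 7 = ∏ C(n_i, k_i) mod 7
Digit binomials (mod 7): C(2,0) = 1; C(6,5) = 6
Product: 1 × 6 = 6 ≡ 6 (mod 7)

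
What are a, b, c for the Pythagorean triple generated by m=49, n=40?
(801, 3920, 4001)

Euclid's formula: a = m² - n², b = 2mn, c = m² + n²
m = 49, n = 40
a = 49² - 40² = 2401 - 1600 = 801
b = 2 × 49 × 40 = 3920
c = 49² + 40² = 2401 + 1600 = 4001
Verification: 801² + 3920² = 641601 + 15366400 = 16008001 = 4001² ✓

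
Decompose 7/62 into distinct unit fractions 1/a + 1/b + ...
1/9 + 1/558

Greedy algorithm:
7/62: ceiling(62/7) = 9, use 1/9
1/558: ceiling(558/1) = 558, use 1/558
Result: 7/62 = 1/9 + 1/558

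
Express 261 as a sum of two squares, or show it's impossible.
6² + 15² (a=6, b=15)

Factorization: 261 = 3^2 × 29
By Fermat: n is sum of two squares iff every prime p ≡ 3 (mod 4) appears to even power.
All primes ≡ 3 (mod 4) appear to even power.
Search a = 0, 1, 2, … for 261 - a² a perfect square: first hit at a = 6: 261 - 36 = 225 = 15².
261 = 6² + 15² = 36 + 225 ✓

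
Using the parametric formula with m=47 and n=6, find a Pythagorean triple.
(2173, 564, 2245)

Euclid's formula: a = m² - n², b = 2mn, c = m² + n²
m = 47, n = 6
a = 47² - 6² = 2209 - 36 = 2173
b = 2 × 47 × 6 = 564
c = 47² + 6² = 2209 + 36 = 2245
Verification: 2173² + 564² = 4721929 + 318096 = 5040025 = 2245² ✓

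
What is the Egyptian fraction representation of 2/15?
1/8 + 1/120

Greedy algorithm:
2/15: ceiling(15/2) = 8, use 1/8
1/120: ceiling(120/1) = 120, use 1/120
Result: 2/15 = 1/8 + 1/120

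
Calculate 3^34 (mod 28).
25

Repeated squaring. Binary of 34 = 100010.
3^1 ≡ 3 (mod 28); 3^2 ≡ 9 (mod 28); 3^4 ≡ 25 (mod 28); 3^8 ≡ 9 (mod 28); 3^16 ≡ 25 (mod 28); 3^32 ≡ 9 (mod 28)
3^34 = 3^2 × 3^32 ≡ 25 (mod 28)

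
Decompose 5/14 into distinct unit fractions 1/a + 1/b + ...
1/3 + 1/42

Greedy algorithm:
5/14: ceiling(14/5) = 3, use 1/3
1/42: ceiling(42/1) = 42, use 1/42
Result: 5/14 = 1/3 + 1/42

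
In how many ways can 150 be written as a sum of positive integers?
40853235313

p(n) counts ways to write n as a sum of positive integers (order ignored).
Euler's pentagonal recurrence: p(k) = p(k-1) + p(k-2) - p(k-5) - p(k-7) + p(k-12) + p(k-15) - ... (offsets j(3j∓1)/2, signs ++--, p(0)=1, p(<0)=0).
DP table for k = 0..149: p(0)=1, p(1)=1, p(2)=2, p(3)=3, p(4)=5, p(5)=7, p(6)=11, p(7)=15, p(8)=22, p(9)=30, p(10)=42, p(11)=56, p(12)=77, p(13)=101, p(14)=135, p(15)=176, p(16)=231, p(17)=297, p(18)=385, p(19)=490, p(20)=627, p(21)=792, p(22)=1002, p(23)=1255, p(24)=1575, p(25)=1958, p(26)=2436, p(27)=3010, p(28)=3718, p(29)=4565, p(30)=5604, p(31)=6842, p(32)=8349, p(33)=10143, p(34)=12310, p(35)=14883, p(36)=17977, p(37)=21637, p(38)=26015, p(39)=31185, p(40)=37338, p(41)=44583, p(42)=53174, p(43)=63261, p(44)=75175, p(45)=89134, p(46)=105558, p(47)=124754, p(48)=147273, p(49)=173525, p(50)=204226, p(51)=239943, p(52)=281589, p(53)=329931, p(54)=386155, p(55)=451276, p(56)=526823, p(57)=614154, p(58)=715220, p(59)=831820, p(60)=966467, p(61)=1121505, p(62)=1300156, p(63)=1505499, p(64)=1741630, p(65)=2012558, p(66)=2323520, p(67)=2679689, p(68)=3087735, p(69)=3554345, p(70)=4087968, p(71)=4697205, p(72)=5392783, p(73)=6185689, p(74)=7089500, p(75)=8118264, p(76)=9289091, p(77)=10619863, p(78)=12132164, p(79)=13848650, p(80)=15796476, p(81)=18004327, p(82)=20506255, p(83)=23338469, p(84)=26543660, p(85)=30167357, p(86)=34262962, p(87)=38887673, p(88)=44108109, p(89)=49995925, p(90)=56634173, p(91)=64112359, p(92)=72533807, p(93)=82010177, p(94)=92669720, p(95)=104651419, p(96)=118114304, p(97)=133230930, p(98)=150198136, p(99)=169229875, p(100)=190569292, p(101)=214481126, p(102)=241265379, p(103)=271248950, p(104)=304801365, p(105)=342325709, p(106)=384276336, p(107)=431149389, p(108)=483502844, p(109)=541946240, p(110)=607163746, p(111)=679903203, p(112)=761002156, p(113)=851376628, p(114)=952050665, p(115)=1064144451, p(116)=1188908248, p(117)=1327710076, p(118)=1482074143, p(119)=1653668665, p(120)=1844349560, p(121)=2056148051, p(122)=2291320912, p(123)=2552338241, p(124)=2841940500, p(125)=3163127352, p(126)=3519222692, p(127)=3913864295, p(128)=4351078600, p(129)=4835271870, p(130)=5371315400, p(131)=5964539504, p(132)=6620830889, p(133)=7346629512, p(134)=8149040695, p(135)=9035836076, p(136)=10015581680, p(137)=11097645016, p(138)=12292341831, p(139)=13610949895, p(140)=15065878135, p(141)=16670689208, p(142)=18440293320, p(143)=20390982757, p(144)=22540654445, p(145)=24908858009, p(146)=27517052599, p(147)=30388671978, p(148)=33549419497, p(149)=37027355200.
Final step: p(150) = p(149) + p(148) - p(145) - p(143) + p(138) + p(135) - p(128) - p(124) + p(115) + p(110) - p(99) - p(93) + p(80) + p(73) - p(58) - p(50) + p(33) + p(24) - p(5)
= 37027355200 + 33549419497 - 24908858009 - 20390982757 + 12292341831 + 9035836076 - 4351078600 - 2841940500 + 1064144451 + 607163746 - 169229875 - 82010177 + 15796476 + 6185689 - 715220 - 204226 + 10143 + 1575 - 7
= 40853235313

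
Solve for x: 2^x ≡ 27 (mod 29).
15

Baby-step giant-step with step n = ⌈√29⌉ = 6.
Baby steps 2^j mod 29 (j:value) for j=0..5: 0:1, 1:2, 2:4, 3:8, 4:16, 5:3.
Giant-step multiplier: 2^(-6) ≡ 2^(28-6) = 2^22 ≡ 5 (mod 29).
Giant steps γ_i = 27·5^i mod 29: γ_0=27, γ_1=19, γ_2=8 (in table at j=3).
x = i·n + j = 2·6 + 3 = 15.
Check: 2^15 ≡ 27 (mod 29).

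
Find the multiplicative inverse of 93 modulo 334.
255

gcd(93, 334) = 1, so the inverse exists.
Extended Euclidean algorithm on (334, 93):
334 = 3 × 93 + 55  ⟹  55 = (1)·334 + (-3)·93
93 = 1 × 55 + 38  ⟹  38 = (-1)·334 + (4)·93
55 = 1 × 38 + 17  ⟹  17 = (2)·334 + (-7)·93
38 = 2 × 17 + 4  ⟹  4 = (-5)·334 + (18)·93
17 = 4 × 4 + 1  ⟹  1 = (22)·334 + (-79)·93
So (-79)·93 ≡ 1 (mod 334), i.e. 93^(-1) ≡ -79 ≡ 255 (mod 334).
Check: 93 × 255 = 23715 ≡ 1 (mod 334)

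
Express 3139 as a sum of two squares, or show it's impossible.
Not possible

Factorization: 3139 = 43 × 73
By Fermat: n is sum of two squares iff every prime p ≡ 3 (mod 4) appears to even power.
Prime(s) ≡ 3 (mod 4) with odd exponent: [(43, 1)]
Therefore 3139 cannot be expressed as a² + b².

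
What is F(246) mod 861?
8

Matrix identity: Q^n = [[F_(n+1), F_n], [F_n, F_(n-1)]] with Q = [[1,1],[1,0]].
n = 246 = 11110110₂. Square-and-multiply, entries mod 861:
Q^1 = [[1,1],[1,0]]
Q^3 = (Q^1)²·Q = [[3,2],[2,1]]
Q^7 = (Q^3)²·Q = [[21,13],[13,8]]
Q^15 = (Q^7)²·Q = [[126,610],[610,377]]
Q^30 = (Q^15)² = [[526,314],[314,212]]
Q^61 = (Q^30)²·Q = [[860,737],[737,123]]
Q^123 = (Q^61)²·Q = [[249,740],[740,370]]
Q^246 = (Q^123)² = [[13,8],[8,5]]
F_246 mod 861 = Q^246[0][1] = 8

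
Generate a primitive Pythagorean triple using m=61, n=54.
(805, 6588, 6637)

Euclid's formula: a = m² - n², b = 2mn, c = m² + n²
m = 61, n = 54
a = 61² - 54² = 3721 - 2916 = 805
b = 2 × 61 × 54 = 6588
c = 61² + 54² = 3721 + 2916 = 6637
Verification: 805² + 6588² = 648025 + 43401744 = 44049769 = 6637² ✓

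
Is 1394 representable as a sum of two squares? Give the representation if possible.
5² + 37² (a=5, b=37)

Factorization: 1394 = 2 × 17 × 41
By Fermat: n is sum of two squares iff every prime p ≡ 3 (mod 4) appears to even power.
All primes ≡ 3 (mod 4) appear to even power.
Search a = 0, 1, 2, … for 1394 - a² a perfect square: first hit at a = 5: 1394 - 25 = 1369 = 37².
1394 = 5² + 37² = 25 + 1369 ✓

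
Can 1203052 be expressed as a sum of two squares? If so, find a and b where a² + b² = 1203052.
Not possible

Factorization: 1203052 = 2^2 × 67^3
By Fermat: n is sum of two squares iff every prime p ≡ 3 (mod 4) appears to even power.
Prime(s) ≡ 3 (mod 4) with odd exponent: [(67, 3)]
Therefore 1203052 cannot be expressed as a² + b².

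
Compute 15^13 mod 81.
0

Repeated squaring. Binary of 13 = 1101.
15^1 ≡ 15 (mod 81); 15^2 ≡ 63 (mod 81); 15^4 ≡ 0 (mod 81); 15^8 ≡ 0 (mod 81)
15^13 = 15^1 × 15^4 × 15^8 ≡ 0 (mod 81)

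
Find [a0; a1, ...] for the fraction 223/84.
[2; 1, 1, 1, 8, 1, 2]

Euclidean algorithm steps:
223 = 2 × 84 + 55
84 = 1 × 55 + 29
55 = 1 × 29 + 26
29 = 1 × 26 + 3
26 = 8 × 3 + 2
3 = 1 × 2 + 1
2 = 2 × 1 + 0
Continued fraction: [2; 1, 1, 1, 8, 1, 2]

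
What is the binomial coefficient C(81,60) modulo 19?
2

Using Lucas' theorem:
Write n=81 and k=60 in base 19:
n in base 19: [4, 5]
k in base 19: [3, 3]
C(81,60) mod 19 = ∏ C(n_i, k_i) mod 19
Digit binomials (mod 19): C(4,3) = 4; C(5,3) = 10
Product: 4 × 10 = 40 ≡ 2 (mod 19)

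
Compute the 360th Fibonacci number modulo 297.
0

Matrix identity: Q^n = [[F_(n+1), F_n], [F_n, F_(n-1)]] with Q = [[1,1],[1,0]].
n = 360 = 101101000₂. Square-and-multiply, entries mod 297:
Q^1 = [[1,1],[1,0]]
Q^2 = (Q^1)² = [[2,1],[1,1]]
Q^5 = (Q^2)²·Q = [[8,5],[5,3]]
Q^11 = (Q^5)²·Q = [[144,89],[89,55]]
Q^22 = (Q^11)² = [[145,188],[188,254]]
Q^45 = (Q^22)²·Q = [[107,236],[236,168]]
Q^90 = (Q^45)² = [[23,154],[154,166]]
Q^180 = (Q^90)² = [[188,0],[0,188]]
Q^360 = (Q^180)² = [[1,0],[0,1]]
F_360 mod 297 = Q^360[0][1] = 0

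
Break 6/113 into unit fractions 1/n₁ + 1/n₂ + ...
1/19 + 1/2147

Greedy algorithm:
6/113: ceiling(113/6) = 19, use 1/19
1/2147: ceiling(2147/1) = 2147, use 1/2147
Result: 6/113 = 1/19 + 1/2147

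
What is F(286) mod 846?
845

Matrix identity: Q^n = [[F_(n+1), F_n], [F_n, F_(n-1)]] with Q = [[1,1],[1,0]].
n = 286 = 100011110₂. Square-and-multiply, entries mod 846:
Q^1 = [[1,1],[1,0]]
Q^2 = (Q^1)² = [[2,1],[1,1]]
Q^4 = (Q^2)² = [[5,3],[3,2]]
Q^8 = (Q^4)² = [[34,21],[21,13]]
Q^17 = (Q^8)²·Q = [[46,751],[751,141]]
Q^35 = (Q^17)²·Q = [[144,143],[143,1]]
Q^71 = (Q^35)²·Q = [[162,577],[577,431]]
Q^143 = (Q^71)²·Q = [[0,469],[469,377]]
Q^286 = (Q^143)² = [[1,845],[845,2]]
F_286 mod 846 = Q^286[0][1] = 845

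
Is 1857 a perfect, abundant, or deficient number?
deficient

Proper divisors of 1857: sum = 1 + 3 + 619 = 623
Since 623 < 1857, 1857 is deficient.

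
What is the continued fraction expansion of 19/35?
[0; 1, 1, 5, 3]

Euclidean algorithm steps:
19 = 0 × 35 + 19
35 = 1 × 19 + 16
19 = 1 × 16 + 3
16 = 5 × 3 + 1
3 = 3 × 1 + 0
Continued fraction: [0; 1, 1, 5, 3]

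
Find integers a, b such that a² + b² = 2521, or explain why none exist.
35² + 36² (a=35, b=36)

Factorization: 2521 = 2521
By Fermat: n is sum of two squares iff every prime p ≡ 3 (mod 4) appears to even power.
All primes ≡ 3 (mod 4) appear to even power.
Search a = 0, 1, 2, … for 2521 - a² a perfect square: first hit at a = 35: 2521 - 1225 = 1296 = 36².
2521 = 35² + 36² = 1225 + 1296 ✓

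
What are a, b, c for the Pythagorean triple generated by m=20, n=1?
(399, 40, 401)

Euclid's formula: a = m² - n², b = 2mn, c = m² + n²
m = 20, n = 1
a = 20² - 1² = 400 - 1 = 399
b = 2 × 20 × 1 = 40
c = 20² + 1² = 400 + 1 = 401
Verification: 399² + 40² = 159201 + 1600 = 160801 = 401² ✓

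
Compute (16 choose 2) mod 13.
3

Using Lucas' theorem:
Write n=16 and k=2 in base 13:
n in base 13: [1, 3]
k in base 13: [0, 2]
C(16,2) mod 13 = ∏ C(n_i, k_i) mod 13
Digit binomials (mod 13): C(1,0) = 1; C(3,2) = 3
Product: 1 × 3 = 3 ≡ 3 (mod 13)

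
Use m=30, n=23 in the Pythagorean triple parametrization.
(371, 1380, 1429)

Euclid's formula: a = m² - n², b = 2mn, c = m² + n²
m = 30, n = 23
a = 30² - 23² = 900 - 529 = 371
b = 2 × 30 × 23 = 1380
c = 30² + 23² = 900 + 529 = 1429
Verification: 371² + 1380² = 137641 + 1904400 = 2042041 = 1429² ✓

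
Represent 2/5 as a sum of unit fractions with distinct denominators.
1/3 + 1/15

Greedy algorithm:
2/5: ceiling(5/2) = 3, use 1/3
1/15: ceiling(15/1) = 15, use 1/15
Result: 2/5 = 1/3 + 1/15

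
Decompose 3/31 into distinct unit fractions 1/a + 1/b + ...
1/11 + 1/171 + 1/58311

Greedy algorithm:
3/31: ceiling(31/3) = 11, use 1/11
2/341: ceiling(341/2) = 171, use 1/171
1/58311: ceiling(58311/1) = 58311, use 1/58311
Result: 3/31 = 1/11 + 1/171 + 1/58311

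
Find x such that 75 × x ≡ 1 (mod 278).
215

gcd(75, 278) = 1, so the inverse exists.
Extended Euclidean algorithm on (278, 75):
278 = 3 × 75 + 53  ⟹  53 = (1)·278 + (-3)·75
75 = 1 × 53 + 22  ⟹  22 = (-1)·278 + (4)·75
53 = 2 × 22 + 9  ⟹  9 = (3)·278 + (-11)·75
22 = 2 × 9 + 4  ⟹  4 = (-7)·278 + (26)·75
9 = 2 × 4 + 1  ⟹  1 = (17)·278 + (-63)·75
So (-63)·75 ≡ 1 (mod 278), i.e. 75^(-1) ≡ -63 ≡ 215 (mod 278).
Check: 75 × 215 = 16125 ≡ 1 (mod 278)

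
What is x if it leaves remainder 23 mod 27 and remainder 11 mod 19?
239

Using Chinese Remainder Theorem:
M = 27 × 19 = 513
M1 = 19, M2 = 27
y1 = 19^(-1) mod 27 = 10
y2 = 27^(-1) mod 19 = 12
x = (23×19×10 + 11×27×12) mod 513 = 239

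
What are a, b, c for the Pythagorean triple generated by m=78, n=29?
(5243, 4524, 6925)

Euclid's formula: a = m² - n², b = 2mn, c = m² + n²
m = 78, n = 29
a = 78² - 29² = 6084 - 841 = 5243
b = 2 × 78 × 29 = 4524
c = 78² + 29² = 6084 + 841 = 6925
Verification: 5243² + 4524² = 27489049 + 20466576 = 47955625 = 6925² ✓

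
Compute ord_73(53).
72

73 is prime, so ord(53) divides φ(73) = 72.
Divisors of 72: 1, 2, 3, 4, 6, 8, 9, 12, 18, 24, 36, 72.
Repeated squaring: 53^1 ≡ 53, 53^2 ≡ 35, 53^4 ≡ 57, 53^8 ≡ 37, 53^16 ≡ 55, 53^32 ≡ 32, 53^64 ≡ 2 (mod 73).
Test 53^d mod 73 for each divisor d in increasing order:
53^1 ≡ 53
53^2 ≡ 35
53^3 = 53^2·53^1 ≡ 30
53^4 ≡ 57
53^6 = 53^4·53^2 ≡ 24
53^8 ≡ 37
53^9 = 53^8·53^1 ≡ 63
53^12 = 53^8·53^4 ≡ 65
53^18 = 53^16·53^2 ≡ 27
53^24 = 53^16·53^8 ≡ 64
53^36 = 53^32·53^4 ≡ 72
53^72 = 53^64·53^8 ≡ 1  ← first divisor giving 1
The order is 72.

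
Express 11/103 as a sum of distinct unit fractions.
1/10 + 1/148 + 1/25407 + 1/1936521540

Greedy algorithm:
11/103: ceiling(103/11) = 10, use 1/10
7/1030: ceiling(1030/7) = 148, use 1/148
3/76220: ceiling(76220/3) = 25407, use 1/25407
1/1936521540: ceiling(1936521540/1) = 1936521540, use 1/1936521540
Result: 11/103 = 1/10 + 1/148 + 1/25407 + 1/1936521540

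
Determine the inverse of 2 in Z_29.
15

gcd(2, 29) = 1, so the inverse exists.
Extended Euclidean algorithm on (29, 2):
29 = 14 × 2 + 1  ⟹  1 = (1)·29 + (-14)·2
So (-14)·2 ≡ 1 (mod 29), i.e. 2^(-1) ≡ -14 ≡ 15 (mod 29).
Check: 2 × 15 = 30 ≡ 1 (mod 29)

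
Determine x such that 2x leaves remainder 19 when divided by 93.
x ≡ 56 (mod 93)

gcd(2, 93) = 1, which divides 19, so solutions exist.
Find 2^(-1) mod 93 by the extended Euclidean algorithm:
93 = 46 × 2 + 1  ⟹  1 = (1)·93 + (-46)·2
So (-46)·2 ≡ 1 (mod 93), i.e. 2^(-1) ≡ -46 ≡ 47 (mod 93).
x ≡ 47 × 19 = 893 ≡ 56 (mod 93).
Check: 2 × 56 = 112 ≡ 19 (mod 93).
Unique solution: x ≡ 56 (mod 93)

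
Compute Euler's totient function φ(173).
172

173 = 173
φ(n) = n × ∏(1 - 1/p) for each prime p dividing n
φ(173) = 173 × (1 - 1/173) = 172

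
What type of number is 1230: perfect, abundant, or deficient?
abundant

Proper divisors of 1230: sum = 1 + 2 + 3 + 5 + 6 + 10 + 15 + 30 + 41 + 82 + 123 + 205 + 246 + 410 + 615 = 1794
Since 1794 > 1230, 1230 is abundant.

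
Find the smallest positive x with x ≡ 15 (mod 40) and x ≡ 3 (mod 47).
1695

Using Chinese Remainder Theorem:
M = 40 × 47 = 1880
M1 = 47, M2 = 40
y1 = 47^(-1) mod 40 = 23
y2 = 40^(-1) mod 47 = 20
x = (15×47×23 + 3×40×20) mod 1880 = 1695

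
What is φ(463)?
462

463 = 463
φ(n) = n × ∏(1 - 1/p) for each prime p dividing n
φ(463) = 463 × (1 - 1/463) = 462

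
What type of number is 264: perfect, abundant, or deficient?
abundant

Proper divisors of 264: sum = 1 + 2 + 3 + 4 + 6 + 8 + 11 + 12 + 22 + 24 + 33 + 44 + 66 + 88 + 132 = 456
Since 456 > 264, 264 is abundant.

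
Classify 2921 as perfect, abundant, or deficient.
deficient

Proper divisors of 2921: sum = 1 + 23 + 127 = 151
Since 151 < 2921, 2921 is deficient.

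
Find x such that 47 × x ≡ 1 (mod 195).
83

gcd(47, 195) = 1, so the inverse exists.
Extended Euclidean algorithm on (195, 47):
195 = 4 × 47 + 7  ⟹  7 = (1)·195 + (-4)·47
47 = 6 × 7 + 5  ⟹  5 = (-6)·195 + (25)·47
7 = 1 × 5 + 2  ⟹  2 = (7)·195 + (-29)·47
5 = 2 × 2 + 1  ⟹  1 = (-20)·195 + (83)·47
So (83)·47 ≡ 1 (mod 195), i.e. 47^(-1) ≡ 83 (mod 195).
Check: 47 × 83 = 3901 ≡ 1 (mod 195)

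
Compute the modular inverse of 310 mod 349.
170

gcd(310, 349) = 1, so the inverse exists.
Extended Euclidean algorithm on (349, 310):
349 = 1 × 310 + 39  ⟹  39 = (1)·349 + (-1)·310
310 = 7 × 39 + 37  ⟹  37 = (-7)·349 + (8)·310
39 = 1 × 37 + 2  ⟹  2 = (8)·349 + (-9)·310
37 = 18 × 2 + 1  ⟹  1 = (-151)·349 + (170)·310
So (170)·310 ≡ 1 (mod 349), i.e. 310^(-1) ≡ 170 (mod 349).
Check: 310 × 170 = 52700 ≡ 1 (mod 349)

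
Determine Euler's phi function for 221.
192

221 = 13 × 17
φ(n) = n × ∏(1 - 1/p) for each prime p dividing n
φ(221) = 221 × (1 - 1/13) × (1 - 1/17) = 192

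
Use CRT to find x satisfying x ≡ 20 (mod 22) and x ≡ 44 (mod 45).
944

Using Chinese Remainder Theorem:
M = 22 × 45 = 990
M1 = 45, M2 = 22
y1 = 45^(-1) mod 22 = 1
y2 = 22^(-1) mod 45 = 43
x = (20×45×1 + 44×22×43) mod 990 = 944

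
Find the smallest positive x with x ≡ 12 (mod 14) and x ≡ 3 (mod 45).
138

Using Chinese Remainder Theorem:
M = 14 × 45 = 630
M1 = 45, M2 = 14
y1 = 45^(-1) mod 14 = 5
y2 = 14^(-1) mod 45 = 29
x = (12×45×5 + 3×14×29) mod 630 = 138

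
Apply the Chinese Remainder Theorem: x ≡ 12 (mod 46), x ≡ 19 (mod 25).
794

Using Chinese Remainder Theorem:
M = 46 × 25 = 1150
M1 = 25, M2 = 46
y1 = 25^(-1) mod 46 = 35
y2 = 46^(-1) mod 25 = 6
x = (12×25×35 + 19×46×6) mod 1150 = 794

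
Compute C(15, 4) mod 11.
1

Using Lucas' theorem:
Write n=15 and k=4 in base 11:
n in base 11: [1, 4]
k in base 11: [0, 4]
C(15,4) mod 11 = ∏ C(n_i, k_i) mod 11
Digit binomials (mod 11): C(1,0) = 1; C(4,4) = 1
Product: 1 × 1 = 1 ≡ 1 (mod 11)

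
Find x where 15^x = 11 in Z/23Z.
7

Baby-step giant-step with step n = ⌈√23⌉ = 5.
Baby steps 15^j mod 23 (j:value) for j=0..4: 0:1, 1:15, 2:18, 3:17, 4:2.
Giant-step multiplier: 15^(-5) ≡ 15^(22-5) = 15^17 ≡ 10 (mod 23).
Giant steps γ_i = 11·10^i mod 23: γ_0=11, γ_1=18 (in table at j=2).
x = i·n + j = 1·5 + 2 = 7.
Check: 15^7 ≡ 11 (mod 23).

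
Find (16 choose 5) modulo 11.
1

Using Lucas' theorem:
Write n=16 and k=5 in base 11:
n in base 11: [1, 5]
k in base 11: [0, 5]
C(16,5) mod 11 = ∏ C(n_i, k_i) mod 11
Digit binomials (mod 11): C(1,0) = 1; C(5,5) = 1
Product: 1 × 1 = 1 ≡ 1 (mod 11)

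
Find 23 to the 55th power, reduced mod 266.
23

Repeated squaring. Binary of 55 = 110111.
23^1 ≡ 23 (mod 266); 23^2 ≡ 263 (mod 266); 23^4 ≡ 9 (mod 266); 23^8 ≡ 81 (mod 266); 23^16 ≡ 177 (mod 266); 23^32 ≡ 207 (mod 266)
23^55 = 23^1 × 23^2 × 23^4 × 23^16 × 23^32 ≡ 23 (mod 266)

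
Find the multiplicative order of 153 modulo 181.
180

181 is prime, so ord(153) divides φ(181) = 180.
Divisors of 180: 1, 2, 3, 4, 5, 6, 9, 10, 12, 15, 18, 20, 30, 36, 45, 60, 90, 180.
Repeated squaring: 153^1 ≡ 153, 153^2 ≡ 60, 153^4 ≡ 161, 153^8 ≡ 38, 153^16 ≡ 177, 153^32 ≡ 16, 153^64 ≡ 75, 153^128 ≡ 14 (mod 181).
Test 153^d mod 181 for each divisor d in increasing order:
153^1 ≡ 153
153^2 ≡ 60
153^3 = 153^2·153^1 ≡ 130
153^4 ≡ 161
153^5 = 153^4·153^1 ≡ 17
153^6 = 153^4·153^2 ≡ 67
153^9 = 153^8·153^1 ≡ 22
153^10 = 153^8·153^2 ≡ 108
153^12 = 153^8·153^4 ≡ 145
153^15 = 153^8·153^4·153^2·153^1 ≡ 26
153^18 = 153^16·153^2 ≡ 122
153^20 = 153^16·153^4 ≡ 80
153^30 = 153^16·153^8·153^4·153^2 ≡ 133
153^36 = 153^32·153^4 ≡ 42
153^45 = 153^32·153^8·153^4·153^1 ≡ 19
153^60 = 153^32·153^16·153^8·153^4 ≡ 132
153^90 = 153^64·153^16·153^8·153^2 ≡ 180
153^180 = 153^128·153^32·153^16·153^4 ≡ 1  ← first divisor giving 1
The order is 180.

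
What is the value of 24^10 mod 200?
176

Repeated squaring. Binary of 10 = 1010.
24^1 ≡ 24 (mod 200); 24^2 ≡ 176 (mod 200); 24^4 ≡ 176 (mod 200); 24^8 ≡ 176 (mod 200)
24^10 = 24^2 × 24^8 ≡ 176 (mod 200)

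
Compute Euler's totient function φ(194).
96

194 = 2 × 97
φ(n) = n × ∏(1 - 1/p) for each prime p dividing n
φ(194) = 194 × (1 - 1/2) × (1 - 1/97) = 96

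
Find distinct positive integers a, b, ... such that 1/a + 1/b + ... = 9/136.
1/16 + 1/272

Greedy algorithm:
9/136: ceiling(136/9) = 16, use 1/16
1/272: ceiling(272/1) = 272, use 1/272
Result: 9/136 = 1/16 + 1/272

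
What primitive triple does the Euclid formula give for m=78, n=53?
(3275, 8268, 8893)

Euclid's formula: a = m² - n², b = 2mn, c = m² + n²
m = 78, n = 53
a = 78² - 53² = 6084 - 2809 = 3275
b = 2 × 78 × 53 = 8268
c = 78² + 53² = 6084 + 2809 = 8893
Verification: 3275² + 8268² = 10725625 + 68359824 = 79085449 = 8893² ✓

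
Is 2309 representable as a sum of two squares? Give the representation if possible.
10² + 47² (a=10, b=47)

Factorization: 2309 = 2309
By Fermat: n is sum of two squares iff every prime p ≡ 3 (mod 4) appears to even power.
All primes ≡ 3 (mod 4) appear to even power.
Search a = 0, 1, 2, … for 2309 - a² a perfect square: first hit at a = 10: 2309 - 100 = 2209 = 47².
2309 = 10² + 47² = 100 + 2209 ✓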